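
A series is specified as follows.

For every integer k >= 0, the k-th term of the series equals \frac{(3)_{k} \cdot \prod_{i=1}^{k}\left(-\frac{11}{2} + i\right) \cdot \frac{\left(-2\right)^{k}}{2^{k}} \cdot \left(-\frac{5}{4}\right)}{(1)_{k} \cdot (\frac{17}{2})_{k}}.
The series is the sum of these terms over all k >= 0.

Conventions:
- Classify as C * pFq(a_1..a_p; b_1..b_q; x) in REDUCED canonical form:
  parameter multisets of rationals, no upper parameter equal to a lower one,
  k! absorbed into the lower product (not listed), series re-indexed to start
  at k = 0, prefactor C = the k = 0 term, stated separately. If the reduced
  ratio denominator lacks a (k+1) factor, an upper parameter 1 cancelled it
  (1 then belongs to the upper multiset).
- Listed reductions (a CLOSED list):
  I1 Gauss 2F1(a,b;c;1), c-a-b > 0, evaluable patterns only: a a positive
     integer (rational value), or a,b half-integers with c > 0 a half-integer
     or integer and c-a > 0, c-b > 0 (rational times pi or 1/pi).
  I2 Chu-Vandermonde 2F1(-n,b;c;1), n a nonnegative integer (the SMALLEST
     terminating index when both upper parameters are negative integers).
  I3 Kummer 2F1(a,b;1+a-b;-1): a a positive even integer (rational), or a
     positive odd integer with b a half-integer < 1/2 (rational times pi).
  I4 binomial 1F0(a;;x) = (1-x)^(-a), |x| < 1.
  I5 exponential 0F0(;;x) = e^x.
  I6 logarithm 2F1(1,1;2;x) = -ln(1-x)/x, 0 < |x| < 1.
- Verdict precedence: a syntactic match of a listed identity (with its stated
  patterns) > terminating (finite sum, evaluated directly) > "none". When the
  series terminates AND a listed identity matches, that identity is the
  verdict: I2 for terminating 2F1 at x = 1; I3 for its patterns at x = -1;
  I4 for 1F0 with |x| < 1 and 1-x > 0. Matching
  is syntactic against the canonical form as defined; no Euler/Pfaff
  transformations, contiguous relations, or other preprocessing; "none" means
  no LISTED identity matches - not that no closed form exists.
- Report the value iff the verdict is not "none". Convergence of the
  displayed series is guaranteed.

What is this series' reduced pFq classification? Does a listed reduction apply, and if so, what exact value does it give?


Prefactor -\frac{5}{4}, argument -1: 2F1 with upper {-\frac{9}{2}, 3} over lower {\frac{17}{2}}. Verdict: this is the Kummer evaluation I3 (x = -1; c = \frac{17}{2} equals 1+a-b for upper {-\frac{9}{2}, 3}: listed pattern). Sum: \left(-\frac{225225}{131072}\right) \cdot \pi.

Key step: with t_0 = -\frac{5}{4}, the running product (prefactor -5/4) telescopes to a rising factorial.
Step ratio: r(k) = -1 * (k-\frac{9}{2}) (k+3) / [(k+\frac{17}{2}) (k+1)] - rational in k, leading ratio -1; with t_0 = -\frac{5}{4}, classification follows.


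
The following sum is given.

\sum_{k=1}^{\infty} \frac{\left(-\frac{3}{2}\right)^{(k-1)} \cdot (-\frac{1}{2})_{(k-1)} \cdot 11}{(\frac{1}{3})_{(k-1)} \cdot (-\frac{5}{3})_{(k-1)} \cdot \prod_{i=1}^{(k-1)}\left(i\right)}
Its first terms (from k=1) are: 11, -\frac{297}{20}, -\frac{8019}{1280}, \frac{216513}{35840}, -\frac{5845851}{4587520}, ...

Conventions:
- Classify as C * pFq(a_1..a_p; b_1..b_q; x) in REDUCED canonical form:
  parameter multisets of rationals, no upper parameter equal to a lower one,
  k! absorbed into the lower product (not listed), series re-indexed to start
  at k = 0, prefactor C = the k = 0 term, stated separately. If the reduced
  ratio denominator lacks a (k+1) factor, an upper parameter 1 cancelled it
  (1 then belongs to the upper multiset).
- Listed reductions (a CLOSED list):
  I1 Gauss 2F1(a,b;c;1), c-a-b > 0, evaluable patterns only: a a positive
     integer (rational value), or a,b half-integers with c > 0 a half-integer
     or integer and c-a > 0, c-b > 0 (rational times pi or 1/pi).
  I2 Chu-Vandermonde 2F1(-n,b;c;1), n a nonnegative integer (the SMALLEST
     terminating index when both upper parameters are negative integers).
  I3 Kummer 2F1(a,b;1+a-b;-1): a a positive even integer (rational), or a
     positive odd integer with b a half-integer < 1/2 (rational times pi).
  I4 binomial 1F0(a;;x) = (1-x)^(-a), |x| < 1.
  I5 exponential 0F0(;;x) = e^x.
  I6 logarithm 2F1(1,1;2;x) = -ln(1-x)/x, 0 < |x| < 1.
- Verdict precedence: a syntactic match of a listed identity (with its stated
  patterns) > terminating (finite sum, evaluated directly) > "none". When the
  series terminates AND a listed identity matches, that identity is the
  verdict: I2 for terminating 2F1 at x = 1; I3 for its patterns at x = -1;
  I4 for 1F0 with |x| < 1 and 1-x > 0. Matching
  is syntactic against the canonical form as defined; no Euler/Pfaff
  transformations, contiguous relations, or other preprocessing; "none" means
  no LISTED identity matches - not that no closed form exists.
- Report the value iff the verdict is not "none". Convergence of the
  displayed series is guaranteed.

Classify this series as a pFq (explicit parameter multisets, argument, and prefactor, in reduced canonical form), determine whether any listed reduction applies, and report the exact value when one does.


Reduced: x = -\frac{3}{2}, 1F2, upper = {-\frac{1}{2}}, lower = {-\frac{5}{3}, \frac{1}{3}}, C = 11. Verdict: none. Every listed pattern misses the 1F2 form at -\frac{3}{2}, upper {-\frac{1}{2}}.

Key step: t_0 = 11 here, and the product of the first k integers (C = 11) is k!.
Term ratio: r(k) = -\frac{3}{2} * (k-\frac{1}{2}) / [(k-\frac{5}{3}) (k+\frac{1}{3}) (k+1)] ; factor over Q: parameters, x = -\frac{3}{2}, and C = 11.


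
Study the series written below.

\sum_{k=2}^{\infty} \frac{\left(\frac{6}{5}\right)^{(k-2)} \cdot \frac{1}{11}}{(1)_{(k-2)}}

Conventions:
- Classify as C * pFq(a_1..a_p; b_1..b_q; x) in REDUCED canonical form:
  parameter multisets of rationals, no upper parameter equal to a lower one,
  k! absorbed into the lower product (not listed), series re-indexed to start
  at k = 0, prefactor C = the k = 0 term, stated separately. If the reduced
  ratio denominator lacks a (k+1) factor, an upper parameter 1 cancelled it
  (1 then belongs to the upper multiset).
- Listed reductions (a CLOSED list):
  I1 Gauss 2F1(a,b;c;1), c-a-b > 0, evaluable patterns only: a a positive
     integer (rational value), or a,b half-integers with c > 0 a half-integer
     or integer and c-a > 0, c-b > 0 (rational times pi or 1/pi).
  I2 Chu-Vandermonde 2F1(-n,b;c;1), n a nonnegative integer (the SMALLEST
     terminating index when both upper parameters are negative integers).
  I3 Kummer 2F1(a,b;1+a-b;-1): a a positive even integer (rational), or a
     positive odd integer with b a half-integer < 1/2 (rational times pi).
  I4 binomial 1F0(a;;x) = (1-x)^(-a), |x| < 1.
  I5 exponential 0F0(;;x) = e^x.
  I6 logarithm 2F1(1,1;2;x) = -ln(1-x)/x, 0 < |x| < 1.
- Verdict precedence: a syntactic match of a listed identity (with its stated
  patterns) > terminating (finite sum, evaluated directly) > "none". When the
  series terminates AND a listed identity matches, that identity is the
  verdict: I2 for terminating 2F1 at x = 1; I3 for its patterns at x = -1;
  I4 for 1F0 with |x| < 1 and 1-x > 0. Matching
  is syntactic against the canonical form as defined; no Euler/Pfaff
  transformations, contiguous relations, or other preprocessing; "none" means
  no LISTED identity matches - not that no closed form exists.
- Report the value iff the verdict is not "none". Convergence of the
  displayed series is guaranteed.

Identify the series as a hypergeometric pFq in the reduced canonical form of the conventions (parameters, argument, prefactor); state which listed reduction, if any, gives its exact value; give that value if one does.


x = \frac{6}{5} here; the reduced form reads 0F0, upper {-}, lower {-}, C = \frac{1}{11}. Verdict at x = \frac{6}{5}: exponential (I5) matches (the 0F0 exponential series at x = \frac{6}{5}). Its exact value is \frac{1}{11} \cdot e^{\frac{6}{5}}.

Structural cue: t_0 being \frac{1}{11}, (1)_k (C = 1/11) is k! itself.
Term ratio: r(k) = \frac{6}{5} * 1 / [(k+1)] ; factor over Q: parameters, x = \frac{6}{5}, and C = \frac{1}{11}.


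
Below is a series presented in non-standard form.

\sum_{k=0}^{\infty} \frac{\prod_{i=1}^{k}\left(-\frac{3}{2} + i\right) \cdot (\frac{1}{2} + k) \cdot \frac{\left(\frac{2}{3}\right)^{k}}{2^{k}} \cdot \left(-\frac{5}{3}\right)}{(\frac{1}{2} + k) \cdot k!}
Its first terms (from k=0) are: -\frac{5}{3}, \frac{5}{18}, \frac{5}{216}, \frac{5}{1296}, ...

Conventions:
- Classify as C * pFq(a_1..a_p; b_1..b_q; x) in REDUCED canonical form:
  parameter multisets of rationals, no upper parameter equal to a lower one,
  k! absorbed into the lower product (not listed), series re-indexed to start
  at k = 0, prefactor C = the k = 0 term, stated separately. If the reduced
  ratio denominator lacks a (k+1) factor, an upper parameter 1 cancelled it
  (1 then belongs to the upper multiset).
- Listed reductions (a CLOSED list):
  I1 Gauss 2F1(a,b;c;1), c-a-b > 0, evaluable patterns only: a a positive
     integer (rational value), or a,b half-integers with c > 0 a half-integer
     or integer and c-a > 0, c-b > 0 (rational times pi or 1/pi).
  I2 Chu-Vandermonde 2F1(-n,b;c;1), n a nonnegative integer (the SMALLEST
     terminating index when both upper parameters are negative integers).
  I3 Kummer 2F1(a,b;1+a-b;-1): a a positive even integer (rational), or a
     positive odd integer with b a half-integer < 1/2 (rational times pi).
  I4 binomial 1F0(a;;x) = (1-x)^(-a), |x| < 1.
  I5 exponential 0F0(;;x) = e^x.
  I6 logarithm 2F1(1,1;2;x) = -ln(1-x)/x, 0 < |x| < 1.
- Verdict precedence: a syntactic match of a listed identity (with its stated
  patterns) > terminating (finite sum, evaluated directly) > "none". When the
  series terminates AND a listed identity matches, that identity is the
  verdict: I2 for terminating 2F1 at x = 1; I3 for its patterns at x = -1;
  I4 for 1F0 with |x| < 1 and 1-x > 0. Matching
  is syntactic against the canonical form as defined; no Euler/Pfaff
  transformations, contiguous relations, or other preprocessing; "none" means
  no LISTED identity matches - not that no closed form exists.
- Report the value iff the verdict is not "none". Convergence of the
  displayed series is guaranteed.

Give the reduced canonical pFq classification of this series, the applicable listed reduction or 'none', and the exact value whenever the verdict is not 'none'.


Canonical form: C = -\frac{5}{3} times 1F0 with upper {-\frac{1}{2}}, lower {-}, x = \frac{1}{3}. Verdict: this is the binomial series (I4) (the 1F0 binomial series: exponent 1/2, x = \frac{1}{3}). Value: \left(-\frac{5}{3}\right) \cdot \left(\frac{2}{3}\right)^{\frac{1}{2}}.

Structural cue: t_0 = -\frac{5}{3} here, and k + 1/2 divides numerator and denominator alike; C = -5/3 after cancelling.
Ratio: r(k) = \frac{1}{3} * (k-\frac{1}{2}) / [(k+1)] - rational in k, leading ratio \frac{1}{3}; with t_0 = -\frac{5}{3}, classification follows.


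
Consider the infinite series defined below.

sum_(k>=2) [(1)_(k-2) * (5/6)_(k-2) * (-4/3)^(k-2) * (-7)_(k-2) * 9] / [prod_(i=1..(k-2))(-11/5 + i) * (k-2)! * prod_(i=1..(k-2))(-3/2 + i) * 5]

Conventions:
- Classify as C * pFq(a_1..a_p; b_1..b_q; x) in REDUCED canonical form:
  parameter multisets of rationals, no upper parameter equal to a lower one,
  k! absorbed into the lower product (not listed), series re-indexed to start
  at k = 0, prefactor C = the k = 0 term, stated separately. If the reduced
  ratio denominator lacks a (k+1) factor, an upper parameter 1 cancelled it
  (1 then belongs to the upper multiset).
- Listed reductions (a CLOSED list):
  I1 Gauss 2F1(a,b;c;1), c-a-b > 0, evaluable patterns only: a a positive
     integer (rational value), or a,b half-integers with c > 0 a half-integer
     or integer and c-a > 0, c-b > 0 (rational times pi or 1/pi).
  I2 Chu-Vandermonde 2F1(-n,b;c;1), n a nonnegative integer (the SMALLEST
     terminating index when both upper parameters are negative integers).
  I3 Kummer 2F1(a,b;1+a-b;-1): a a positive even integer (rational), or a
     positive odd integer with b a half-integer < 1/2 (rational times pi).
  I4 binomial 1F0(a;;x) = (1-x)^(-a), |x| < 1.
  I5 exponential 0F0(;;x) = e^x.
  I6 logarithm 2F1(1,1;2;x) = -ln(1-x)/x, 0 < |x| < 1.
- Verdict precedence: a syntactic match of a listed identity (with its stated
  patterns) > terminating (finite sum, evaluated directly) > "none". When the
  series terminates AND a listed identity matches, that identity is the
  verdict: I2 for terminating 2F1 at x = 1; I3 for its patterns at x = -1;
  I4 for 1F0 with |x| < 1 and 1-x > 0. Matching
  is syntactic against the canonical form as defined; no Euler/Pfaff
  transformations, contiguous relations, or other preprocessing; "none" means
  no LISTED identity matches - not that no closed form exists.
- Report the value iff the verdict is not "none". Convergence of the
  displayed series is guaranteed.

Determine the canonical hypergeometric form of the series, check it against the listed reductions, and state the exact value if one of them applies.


Reduced: x = -4/3, 3F2, upper = {-7, 5/6, 1}, lower = {-6/5, -1/2}, C = 9/5. Verdict: terminating. (-7)_k vanishes past k = 7, leaving a 8-term sum, computed directly. Hence: -118133392465186339/85878208395.

The tell: t_0 = 9/5 here, and the constant factors (C = 9/5, x = -4/3) combine into one prefactor.
Adjacent-term ratio: r(k) = (-4/3) * (k-7) (k+5/6) (k+1) / [(k-6/5) (k-1/2) (k+1)] ; factor over Q: parameters, x = (-4/3), and C = 9/5.


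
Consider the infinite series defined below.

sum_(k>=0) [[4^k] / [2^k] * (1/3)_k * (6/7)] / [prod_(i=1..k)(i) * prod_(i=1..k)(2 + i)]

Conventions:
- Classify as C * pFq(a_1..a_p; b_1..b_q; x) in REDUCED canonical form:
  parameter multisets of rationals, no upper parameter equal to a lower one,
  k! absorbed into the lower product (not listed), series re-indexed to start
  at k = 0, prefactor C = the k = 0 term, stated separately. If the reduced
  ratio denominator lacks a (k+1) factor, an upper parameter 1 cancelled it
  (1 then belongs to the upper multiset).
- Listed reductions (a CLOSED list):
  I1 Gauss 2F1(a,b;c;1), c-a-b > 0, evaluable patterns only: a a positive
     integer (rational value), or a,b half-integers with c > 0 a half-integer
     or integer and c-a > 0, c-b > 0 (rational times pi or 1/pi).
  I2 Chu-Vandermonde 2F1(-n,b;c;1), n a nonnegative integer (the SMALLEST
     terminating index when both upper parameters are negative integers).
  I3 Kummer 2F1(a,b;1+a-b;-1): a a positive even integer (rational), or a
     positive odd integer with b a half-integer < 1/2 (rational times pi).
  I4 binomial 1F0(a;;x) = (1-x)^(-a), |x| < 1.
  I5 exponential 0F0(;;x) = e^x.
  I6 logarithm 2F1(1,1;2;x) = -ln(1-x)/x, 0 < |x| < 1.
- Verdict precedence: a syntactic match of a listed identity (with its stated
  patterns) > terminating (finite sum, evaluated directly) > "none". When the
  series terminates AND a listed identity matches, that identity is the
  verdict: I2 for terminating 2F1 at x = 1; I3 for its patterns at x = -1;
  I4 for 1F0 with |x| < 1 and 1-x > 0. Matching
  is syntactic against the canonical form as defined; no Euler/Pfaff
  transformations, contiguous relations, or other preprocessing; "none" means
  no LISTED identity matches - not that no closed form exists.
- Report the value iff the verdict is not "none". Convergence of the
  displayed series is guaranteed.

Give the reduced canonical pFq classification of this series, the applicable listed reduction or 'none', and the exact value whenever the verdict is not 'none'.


Reduced: x = 2, 1F1, upper = {1/3}, lower = {3}, C = 6/7. Verdict: none. No listed pattern accepts 1F1(1/3; 3; 2).

Structural cue: from the first term 6/7: the two k-th powers (C = 6/7) combine into one argument.
Step ratio: r(k) = 2 * (k+1/3) / [(k+3) (k+1)] ; factor over Q: parameters, x = 2, and C = 6/7.


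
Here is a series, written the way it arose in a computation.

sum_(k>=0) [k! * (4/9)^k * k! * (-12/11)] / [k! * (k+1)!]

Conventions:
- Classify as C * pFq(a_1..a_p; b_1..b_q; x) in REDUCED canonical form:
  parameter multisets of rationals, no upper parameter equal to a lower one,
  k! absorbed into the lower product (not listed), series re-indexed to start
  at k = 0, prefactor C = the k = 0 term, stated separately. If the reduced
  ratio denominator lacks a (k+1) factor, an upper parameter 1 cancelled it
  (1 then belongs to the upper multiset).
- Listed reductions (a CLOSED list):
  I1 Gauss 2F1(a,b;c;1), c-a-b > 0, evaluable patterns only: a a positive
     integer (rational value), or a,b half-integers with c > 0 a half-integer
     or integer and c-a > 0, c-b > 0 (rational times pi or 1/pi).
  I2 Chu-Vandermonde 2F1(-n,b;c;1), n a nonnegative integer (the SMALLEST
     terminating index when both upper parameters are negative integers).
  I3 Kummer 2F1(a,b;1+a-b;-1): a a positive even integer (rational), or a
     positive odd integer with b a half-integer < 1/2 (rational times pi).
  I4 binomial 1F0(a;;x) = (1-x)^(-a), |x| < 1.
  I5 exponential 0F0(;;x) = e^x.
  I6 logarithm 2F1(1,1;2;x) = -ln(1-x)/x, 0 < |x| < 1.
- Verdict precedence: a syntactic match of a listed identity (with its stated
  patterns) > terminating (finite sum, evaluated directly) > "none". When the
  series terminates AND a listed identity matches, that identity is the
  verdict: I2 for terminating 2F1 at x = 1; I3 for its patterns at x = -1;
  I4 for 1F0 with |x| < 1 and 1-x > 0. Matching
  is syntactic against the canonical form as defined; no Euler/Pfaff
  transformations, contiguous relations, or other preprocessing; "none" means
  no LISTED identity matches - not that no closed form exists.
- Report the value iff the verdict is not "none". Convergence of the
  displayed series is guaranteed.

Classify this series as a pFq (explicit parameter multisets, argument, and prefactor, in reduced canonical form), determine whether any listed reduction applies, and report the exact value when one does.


This is -12/11 * 2F1(1, 1; 2; 4/9) in reduced canonical form. Verdict at x = 4/9: logarithm (I6) matches (the logarithm: parameters (1,1;2), x = 4/9). Its exact value is (27/11) * ln(5/9).

The tell: t_0 being -12/11, the factorial ratio (C = -12/11, x = 4/9) (k+a-1)!/(a-1)! is a rising factorial (a)_k.
Consecutive-term ratio: r(k) = (4/9) * (k+1) (k+1) / [(k+2) (k+1)] ; factor over Q: parameters, x = (4/9), and C = -12/11.


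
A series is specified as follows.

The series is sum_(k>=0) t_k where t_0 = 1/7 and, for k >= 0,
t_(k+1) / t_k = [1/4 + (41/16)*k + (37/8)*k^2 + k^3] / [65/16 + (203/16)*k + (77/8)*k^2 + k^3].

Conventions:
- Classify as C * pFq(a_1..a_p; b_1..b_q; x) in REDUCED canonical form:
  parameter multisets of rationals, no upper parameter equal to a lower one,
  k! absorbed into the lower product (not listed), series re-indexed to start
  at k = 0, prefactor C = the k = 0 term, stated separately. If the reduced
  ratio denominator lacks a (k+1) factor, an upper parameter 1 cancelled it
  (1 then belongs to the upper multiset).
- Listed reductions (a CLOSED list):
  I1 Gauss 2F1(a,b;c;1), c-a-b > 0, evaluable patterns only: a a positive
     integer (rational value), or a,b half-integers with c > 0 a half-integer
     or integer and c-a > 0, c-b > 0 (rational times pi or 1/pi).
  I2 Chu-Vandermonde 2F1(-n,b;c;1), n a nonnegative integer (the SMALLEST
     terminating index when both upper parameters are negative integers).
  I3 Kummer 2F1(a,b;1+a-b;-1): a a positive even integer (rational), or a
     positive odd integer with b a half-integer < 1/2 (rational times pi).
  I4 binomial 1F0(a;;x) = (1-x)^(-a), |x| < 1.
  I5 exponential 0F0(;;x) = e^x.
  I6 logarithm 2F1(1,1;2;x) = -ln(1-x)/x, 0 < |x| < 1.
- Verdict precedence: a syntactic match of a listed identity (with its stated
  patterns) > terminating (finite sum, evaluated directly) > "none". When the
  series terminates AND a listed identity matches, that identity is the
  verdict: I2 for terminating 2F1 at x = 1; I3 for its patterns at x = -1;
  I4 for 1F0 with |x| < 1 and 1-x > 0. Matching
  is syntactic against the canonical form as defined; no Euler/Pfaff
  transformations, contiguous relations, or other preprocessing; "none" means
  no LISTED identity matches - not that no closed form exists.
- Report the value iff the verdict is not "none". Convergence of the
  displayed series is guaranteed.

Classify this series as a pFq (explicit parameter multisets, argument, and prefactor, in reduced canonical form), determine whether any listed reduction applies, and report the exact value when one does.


x = 1 here; the reduced form reads 2F1, upper {1/8, 4}, lower {65/8}, C = 1/7. Verdict: Gauss (I1, integer-parameter pattern) fires (x = 1: the Gamma ratio telescopes since c-a-b = 4 > 0 and a = 4 in Z>0). Sum: 25707/163840.

Key observation: t_0 = 1/7 here, and roots of the ratio polynomials (C = 1/7, x = 1) are the negated parameters.
Term ratio: r(k) = 1 * (k+1/8) (k+4) / [(k+65/8) (k+1)] - rational; roots negated = parameters, x = 1, C = 1/7.


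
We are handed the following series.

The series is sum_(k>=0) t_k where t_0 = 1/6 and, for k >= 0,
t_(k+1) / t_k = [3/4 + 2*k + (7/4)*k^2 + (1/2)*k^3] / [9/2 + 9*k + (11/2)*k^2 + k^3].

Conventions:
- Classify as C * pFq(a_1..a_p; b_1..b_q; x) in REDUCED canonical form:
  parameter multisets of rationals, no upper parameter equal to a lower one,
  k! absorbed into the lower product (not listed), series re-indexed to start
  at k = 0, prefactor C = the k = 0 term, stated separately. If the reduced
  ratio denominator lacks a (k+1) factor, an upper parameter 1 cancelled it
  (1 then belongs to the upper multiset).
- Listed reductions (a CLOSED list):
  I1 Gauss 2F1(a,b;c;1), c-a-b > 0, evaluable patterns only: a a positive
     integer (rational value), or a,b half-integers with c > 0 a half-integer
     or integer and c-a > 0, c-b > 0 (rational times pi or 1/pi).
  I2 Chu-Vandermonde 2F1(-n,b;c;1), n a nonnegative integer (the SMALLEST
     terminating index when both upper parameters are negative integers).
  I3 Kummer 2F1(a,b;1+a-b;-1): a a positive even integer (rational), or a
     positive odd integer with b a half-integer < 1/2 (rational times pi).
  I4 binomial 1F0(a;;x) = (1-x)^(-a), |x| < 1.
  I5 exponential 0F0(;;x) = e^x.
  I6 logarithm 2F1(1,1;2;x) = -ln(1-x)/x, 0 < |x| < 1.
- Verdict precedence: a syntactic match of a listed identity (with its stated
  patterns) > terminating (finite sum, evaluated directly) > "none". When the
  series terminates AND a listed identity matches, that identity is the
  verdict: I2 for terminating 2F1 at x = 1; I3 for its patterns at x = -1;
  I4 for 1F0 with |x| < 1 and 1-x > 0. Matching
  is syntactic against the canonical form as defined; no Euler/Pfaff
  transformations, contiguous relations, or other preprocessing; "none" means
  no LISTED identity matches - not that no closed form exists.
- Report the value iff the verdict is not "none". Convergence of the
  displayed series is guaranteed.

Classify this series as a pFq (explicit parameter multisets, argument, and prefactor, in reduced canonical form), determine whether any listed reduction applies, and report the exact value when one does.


Key observation: t_0 being 1/6, the expanded ratio factors over Q; C = 1/6, x = 1/2, roots give parameters.
Ratio: r(k) = (1/2) * (k+1) (k+1) / [(k+3) (k+1)] - rational; roots negated = parameters, x = (1/2), C = 1/6.

Canonical form: C = 1/6 times 2F1 with upper {1, 1}, lower {3}, x = 1/2. Verdict: none here - no I1-I6 shape fits x = 1/2 with lower {3}.


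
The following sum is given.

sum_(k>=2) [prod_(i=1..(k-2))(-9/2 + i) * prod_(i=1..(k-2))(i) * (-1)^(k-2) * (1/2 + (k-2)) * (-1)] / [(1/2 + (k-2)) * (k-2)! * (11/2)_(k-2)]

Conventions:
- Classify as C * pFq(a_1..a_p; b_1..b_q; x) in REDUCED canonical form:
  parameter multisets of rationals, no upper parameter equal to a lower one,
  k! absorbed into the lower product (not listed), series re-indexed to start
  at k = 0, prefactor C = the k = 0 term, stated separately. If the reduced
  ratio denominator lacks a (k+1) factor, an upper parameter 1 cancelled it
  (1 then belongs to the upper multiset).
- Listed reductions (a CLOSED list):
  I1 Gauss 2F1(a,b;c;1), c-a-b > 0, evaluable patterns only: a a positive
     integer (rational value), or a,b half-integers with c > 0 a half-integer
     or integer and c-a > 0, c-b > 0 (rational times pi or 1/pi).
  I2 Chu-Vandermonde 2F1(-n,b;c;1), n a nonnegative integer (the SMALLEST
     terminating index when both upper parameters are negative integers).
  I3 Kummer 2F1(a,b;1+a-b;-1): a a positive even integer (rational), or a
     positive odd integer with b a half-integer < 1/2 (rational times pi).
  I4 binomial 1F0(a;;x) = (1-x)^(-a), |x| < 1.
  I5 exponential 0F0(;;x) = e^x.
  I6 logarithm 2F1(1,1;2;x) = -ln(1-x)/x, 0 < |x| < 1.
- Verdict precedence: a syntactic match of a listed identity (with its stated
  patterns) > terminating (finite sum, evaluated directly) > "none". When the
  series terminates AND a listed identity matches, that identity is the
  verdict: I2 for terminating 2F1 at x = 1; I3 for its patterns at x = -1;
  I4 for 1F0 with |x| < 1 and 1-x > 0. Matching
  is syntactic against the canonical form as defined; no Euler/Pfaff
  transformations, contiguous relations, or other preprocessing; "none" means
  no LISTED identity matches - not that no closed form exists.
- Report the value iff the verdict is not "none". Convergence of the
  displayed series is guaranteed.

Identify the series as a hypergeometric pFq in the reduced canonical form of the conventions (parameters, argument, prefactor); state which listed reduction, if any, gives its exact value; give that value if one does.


This is -1 * 2F1(-7/2, 1; 11/2; -1) in reduced canonical form. Verdict at x = -1: Kummer's theorem (I3) matches (x = -1; c = 11/2 equals 1+a-b for upper {-7/2, 1}: listed pattern). Sum: (-315/512) * pi.

The tell: t_0 being -1, the running product (C = -1) telescopes to a rising factorial.
Step ratio: r(k) = (-1) * (k-7/2) (k+1) / [(k+11/2) (k+1)] - rational in k. x = (-1); t_0 = -1; negate the roots.


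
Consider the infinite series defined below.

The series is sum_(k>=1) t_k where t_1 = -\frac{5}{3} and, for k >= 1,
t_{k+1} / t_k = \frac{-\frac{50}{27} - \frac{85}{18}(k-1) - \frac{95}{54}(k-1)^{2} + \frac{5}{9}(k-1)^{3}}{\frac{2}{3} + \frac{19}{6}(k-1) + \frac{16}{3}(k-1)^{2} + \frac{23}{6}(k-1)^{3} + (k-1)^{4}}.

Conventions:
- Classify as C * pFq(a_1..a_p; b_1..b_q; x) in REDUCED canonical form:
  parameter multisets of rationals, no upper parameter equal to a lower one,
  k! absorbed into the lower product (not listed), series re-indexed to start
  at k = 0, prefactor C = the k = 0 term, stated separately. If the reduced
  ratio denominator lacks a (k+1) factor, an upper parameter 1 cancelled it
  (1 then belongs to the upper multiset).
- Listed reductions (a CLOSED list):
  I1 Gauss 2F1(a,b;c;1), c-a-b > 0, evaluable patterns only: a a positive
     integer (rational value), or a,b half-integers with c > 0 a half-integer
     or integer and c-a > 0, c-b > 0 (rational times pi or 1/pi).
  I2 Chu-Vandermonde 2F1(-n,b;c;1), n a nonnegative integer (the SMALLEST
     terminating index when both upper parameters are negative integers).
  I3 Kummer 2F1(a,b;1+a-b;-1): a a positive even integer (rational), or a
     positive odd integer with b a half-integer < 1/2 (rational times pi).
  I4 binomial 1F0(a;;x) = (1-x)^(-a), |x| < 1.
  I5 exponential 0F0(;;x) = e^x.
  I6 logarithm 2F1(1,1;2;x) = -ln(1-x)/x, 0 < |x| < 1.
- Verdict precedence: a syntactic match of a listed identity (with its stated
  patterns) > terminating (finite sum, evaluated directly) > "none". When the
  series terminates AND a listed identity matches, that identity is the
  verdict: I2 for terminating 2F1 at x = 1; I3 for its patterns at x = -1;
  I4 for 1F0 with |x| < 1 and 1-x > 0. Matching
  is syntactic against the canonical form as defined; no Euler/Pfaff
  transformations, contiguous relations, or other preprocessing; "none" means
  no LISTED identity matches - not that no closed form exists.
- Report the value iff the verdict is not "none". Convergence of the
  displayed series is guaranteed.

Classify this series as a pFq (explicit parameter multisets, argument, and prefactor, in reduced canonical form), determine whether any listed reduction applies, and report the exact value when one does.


This is -\frac{5}{3} * 1F1(-5; 1; \frac{5}{9}) in reduced canonical form. Verdict: terminating at k = 5: the factor (-5)_k kills every later term; summing the 6 survivors is exact. Its exact value is \frac{887405}{1062882}.

Key step: from the first term -\frac{5}{3}: the parameter 4/3 appears in both the upper and lower lists and cancels (alongside the other common factor).
Adjacent-term ratio: r(k) = \frac{5}{9} * (k-5) / [(k+1) (k+1)] ; factor over Q: parameters, x = \frac{5}{9}, and C = -\frac{5}{3}.


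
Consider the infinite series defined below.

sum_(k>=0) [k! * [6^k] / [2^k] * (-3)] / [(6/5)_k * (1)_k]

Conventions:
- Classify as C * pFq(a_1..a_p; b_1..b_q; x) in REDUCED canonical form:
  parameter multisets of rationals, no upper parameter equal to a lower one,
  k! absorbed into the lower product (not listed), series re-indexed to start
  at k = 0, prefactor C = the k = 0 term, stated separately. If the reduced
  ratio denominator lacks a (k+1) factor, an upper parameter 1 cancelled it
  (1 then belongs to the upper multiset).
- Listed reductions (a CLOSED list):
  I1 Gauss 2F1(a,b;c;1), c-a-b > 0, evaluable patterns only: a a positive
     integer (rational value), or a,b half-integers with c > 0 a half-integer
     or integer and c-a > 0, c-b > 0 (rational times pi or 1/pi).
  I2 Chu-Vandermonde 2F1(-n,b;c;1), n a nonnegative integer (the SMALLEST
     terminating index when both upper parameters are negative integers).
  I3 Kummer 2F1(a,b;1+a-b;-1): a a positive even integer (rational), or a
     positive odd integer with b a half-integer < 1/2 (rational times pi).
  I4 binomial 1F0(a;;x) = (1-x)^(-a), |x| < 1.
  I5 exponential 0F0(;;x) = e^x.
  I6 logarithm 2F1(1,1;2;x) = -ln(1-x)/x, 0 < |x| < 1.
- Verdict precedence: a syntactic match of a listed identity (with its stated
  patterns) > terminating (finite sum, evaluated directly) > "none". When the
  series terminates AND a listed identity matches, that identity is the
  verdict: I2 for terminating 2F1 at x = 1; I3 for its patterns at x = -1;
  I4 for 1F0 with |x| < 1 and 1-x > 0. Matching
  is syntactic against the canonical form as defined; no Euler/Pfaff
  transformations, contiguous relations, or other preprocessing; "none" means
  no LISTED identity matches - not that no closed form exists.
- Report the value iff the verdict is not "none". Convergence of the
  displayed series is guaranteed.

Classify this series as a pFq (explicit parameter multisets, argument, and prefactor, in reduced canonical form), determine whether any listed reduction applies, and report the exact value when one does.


Key observation: t_0 = -3 here, and the two k-th powers (prefactor -3) combine into one argument.
Term ratio: r(k) = 3 * (k+1) / [(k+6/5) (k+1)] - rational in k, leading ratio 3; with t_0 = -3, classification follows.

Canonical form: C = -3 times 1F1 with upper {1}, lower {6/5}, x = 3. Verdict: none here - no I1-I6 shape fits x = 3 with lower {6/5}.


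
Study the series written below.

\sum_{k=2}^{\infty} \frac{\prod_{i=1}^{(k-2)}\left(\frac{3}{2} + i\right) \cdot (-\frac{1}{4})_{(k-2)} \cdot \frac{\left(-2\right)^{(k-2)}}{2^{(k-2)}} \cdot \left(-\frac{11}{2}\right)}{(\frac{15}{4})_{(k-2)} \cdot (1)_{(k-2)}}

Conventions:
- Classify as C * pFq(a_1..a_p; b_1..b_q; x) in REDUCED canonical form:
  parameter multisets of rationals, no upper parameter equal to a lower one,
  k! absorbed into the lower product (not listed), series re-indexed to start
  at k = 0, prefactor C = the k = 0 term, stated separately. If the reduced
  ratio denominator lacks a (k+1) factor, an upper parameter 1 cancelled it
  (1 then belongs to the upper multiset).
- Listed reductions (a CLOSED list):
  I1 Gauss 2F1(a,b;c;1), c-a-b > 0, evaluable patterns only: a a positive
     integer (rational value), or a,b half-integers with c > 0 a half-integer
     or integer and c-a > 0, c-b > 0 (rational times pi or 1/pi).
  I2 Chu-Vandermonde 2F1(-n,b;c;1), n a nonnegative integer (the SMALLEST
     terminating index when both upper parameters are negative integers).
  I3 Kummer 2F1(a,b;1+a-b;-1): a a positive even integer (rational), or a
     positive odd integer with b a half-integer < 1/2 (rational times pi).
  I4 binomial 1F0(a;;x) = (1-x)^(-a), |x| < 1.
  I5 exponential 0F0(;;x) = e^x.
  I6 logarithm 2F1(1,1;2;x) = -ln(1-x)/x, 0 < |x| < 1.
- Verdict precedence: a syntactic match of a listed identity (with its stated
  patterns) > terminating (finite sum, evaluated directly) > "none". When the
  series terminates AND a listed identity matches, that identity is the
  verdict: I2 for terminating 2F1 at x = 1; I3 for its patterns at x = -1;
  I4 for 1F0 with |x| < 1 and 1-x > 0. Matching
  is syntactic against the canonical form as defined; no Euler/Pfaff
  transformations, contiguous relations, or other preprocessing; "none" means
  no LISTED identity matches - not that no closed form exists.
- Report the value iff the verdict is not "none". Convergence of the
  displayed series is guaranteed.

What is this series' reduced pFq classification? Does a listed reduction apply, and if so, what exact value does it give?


The series (x = -1) is 2F1: upper {-\frac{1}{4}, \frac{5}{2}}, lower {\frac{15}{4}}, prefactor -\frac{11}{2}. Verdict: none. No listed pattern accepts 2F1(-\frac{1}{4}, \frac{5}{2}; \frac{15}{4}; -1).

Structural cue: t_0 = -\frac{11}{2} here, and the two k-th powers (prefactor -11/2) combine into one argument.
Term ratio: r(k) = -1 * (k-\frac{1}{4}) (k+\frac{5}{2}) / [(k+\frac{15}{4}) (k+1)] - rational; roots negated = parameters, x = -1, C = -\frac{11}{2}.


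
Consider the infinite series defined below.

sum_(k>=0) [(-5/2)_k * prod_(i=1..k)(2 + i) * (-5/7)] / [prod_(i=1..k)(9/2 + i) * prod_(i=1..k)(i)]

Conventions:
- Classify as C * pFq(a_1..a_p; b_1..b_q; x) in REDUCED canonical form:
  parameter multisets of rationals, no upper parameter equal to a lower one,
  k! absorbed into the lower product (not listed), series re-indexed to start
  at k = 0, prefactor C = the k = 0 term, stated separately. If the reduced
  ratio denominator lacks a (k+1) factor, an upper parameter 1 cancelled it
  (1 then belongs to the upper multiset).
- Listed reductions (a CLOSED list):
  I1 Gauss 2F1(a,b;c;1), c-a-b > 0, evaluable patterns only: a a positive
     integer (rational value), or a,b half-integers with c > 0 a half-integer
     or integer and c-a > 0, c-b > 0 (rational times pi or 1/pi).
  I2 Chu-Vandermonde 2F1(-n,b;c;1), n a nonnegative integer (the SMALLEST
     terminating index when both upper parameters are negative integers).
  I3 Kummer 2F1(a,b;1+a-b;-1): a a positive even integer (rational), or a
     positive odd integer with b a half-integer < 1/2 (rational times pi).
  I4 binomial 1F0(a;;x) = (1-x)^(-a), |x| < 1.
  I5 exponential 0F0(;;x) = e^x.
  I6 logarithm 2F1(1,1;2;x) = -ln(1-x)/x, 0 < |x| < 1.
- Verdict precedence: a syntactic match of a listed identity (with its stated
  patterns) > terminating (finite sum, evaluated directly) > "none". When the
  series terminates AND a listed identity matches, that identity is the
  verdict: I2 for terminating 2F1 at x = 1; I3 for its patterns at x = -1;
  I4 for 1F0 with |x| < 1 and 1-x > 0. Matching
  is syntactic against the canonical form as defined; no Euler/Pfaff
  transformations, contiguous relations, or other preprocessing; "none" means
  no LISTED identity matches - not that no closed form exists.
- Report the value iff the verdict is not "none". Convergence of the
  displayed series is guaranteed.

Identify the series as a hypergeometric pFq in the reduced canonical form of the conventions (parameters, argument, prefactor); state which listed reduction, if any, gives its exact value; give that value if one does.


At argument 1: a 2F1 with upper {-5/2, 3}, lower {11/2}, scaled by C = -5/7. Verdict at x = 1: the Gauss summation I1 matches (x = 1: the Gamma ratio telescopes since c-a-b = 5 > 0 and a = 3 in Z>0). Exact value: -15/112.

First insight: with t_0 = -5/7, the product of the first k integers (prefactor -5/7) is k!.
Ratio: r(k) = 1 * (k-5/2) (k+3) / [(k+11/2) (k+1)] - rational; roots negated = parameters, x = 1, C = -5/7.


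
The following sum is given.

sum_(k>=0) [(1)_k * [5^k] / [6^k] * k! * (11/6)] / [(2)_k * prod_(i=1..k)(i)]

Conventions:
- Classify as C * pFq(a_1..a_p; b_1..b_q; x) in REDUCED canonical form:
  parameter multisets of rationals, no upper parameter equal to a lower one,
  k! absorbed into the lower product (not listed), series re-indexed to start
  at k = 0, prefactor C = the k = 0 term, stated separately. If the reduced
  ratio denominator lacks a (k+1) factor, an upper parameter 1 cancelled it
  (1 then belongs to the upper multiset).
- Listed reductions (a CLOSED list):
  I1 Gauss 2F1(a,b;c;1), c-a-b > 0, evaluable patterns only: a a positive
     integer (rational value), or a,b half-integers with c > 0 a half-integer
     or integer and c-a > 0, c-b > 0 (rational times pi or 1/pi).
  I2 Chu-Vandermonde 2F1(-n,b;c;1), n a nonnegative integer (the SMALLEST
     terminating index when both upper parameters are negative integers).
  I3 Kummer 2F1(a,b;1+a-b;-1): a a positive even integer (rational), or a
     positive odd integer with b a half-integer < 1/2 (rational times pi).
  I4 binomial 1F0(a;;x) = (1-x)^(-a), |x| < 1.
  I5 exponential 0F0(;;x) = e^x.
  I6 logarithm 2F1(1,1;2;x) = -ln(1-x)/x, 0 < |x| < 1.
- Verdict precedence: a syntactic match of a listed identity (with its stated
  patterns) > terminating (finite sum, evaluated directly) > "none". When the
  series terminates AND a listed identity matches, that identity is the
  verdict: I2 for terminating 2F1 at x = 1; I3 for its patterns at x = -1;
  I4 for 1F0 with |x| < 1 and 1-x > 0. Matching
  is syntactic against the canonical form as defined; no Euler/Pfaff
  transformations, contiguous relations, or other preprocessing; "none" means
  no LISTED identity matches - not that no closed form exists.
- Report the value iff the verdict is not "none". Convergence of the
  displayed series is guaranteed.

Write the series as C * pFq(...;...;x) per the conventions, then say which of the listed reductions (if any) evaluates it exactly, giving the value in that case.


Prefactor 11/6, argument 5/6: 2F1 with upper {1, 1} over lower {2}. Verdict: logarithm (I6) fires (the logarithm: parameters (1,1;2), x = 5/6). Exact value: (-11/5) * ln(1/6).

First insight: t_0 being 11/6, the factorial ratio (C = 11/6) (k+a-1)!/(a-1)! is a rising factorial (a)_k.
Adjacent-term ratio: r(k) = (5/6) * (k+1) (k+1) / [(k+2) (k+1)] ; factor over Q: parameters, x = (5/6), and C = 11/6.


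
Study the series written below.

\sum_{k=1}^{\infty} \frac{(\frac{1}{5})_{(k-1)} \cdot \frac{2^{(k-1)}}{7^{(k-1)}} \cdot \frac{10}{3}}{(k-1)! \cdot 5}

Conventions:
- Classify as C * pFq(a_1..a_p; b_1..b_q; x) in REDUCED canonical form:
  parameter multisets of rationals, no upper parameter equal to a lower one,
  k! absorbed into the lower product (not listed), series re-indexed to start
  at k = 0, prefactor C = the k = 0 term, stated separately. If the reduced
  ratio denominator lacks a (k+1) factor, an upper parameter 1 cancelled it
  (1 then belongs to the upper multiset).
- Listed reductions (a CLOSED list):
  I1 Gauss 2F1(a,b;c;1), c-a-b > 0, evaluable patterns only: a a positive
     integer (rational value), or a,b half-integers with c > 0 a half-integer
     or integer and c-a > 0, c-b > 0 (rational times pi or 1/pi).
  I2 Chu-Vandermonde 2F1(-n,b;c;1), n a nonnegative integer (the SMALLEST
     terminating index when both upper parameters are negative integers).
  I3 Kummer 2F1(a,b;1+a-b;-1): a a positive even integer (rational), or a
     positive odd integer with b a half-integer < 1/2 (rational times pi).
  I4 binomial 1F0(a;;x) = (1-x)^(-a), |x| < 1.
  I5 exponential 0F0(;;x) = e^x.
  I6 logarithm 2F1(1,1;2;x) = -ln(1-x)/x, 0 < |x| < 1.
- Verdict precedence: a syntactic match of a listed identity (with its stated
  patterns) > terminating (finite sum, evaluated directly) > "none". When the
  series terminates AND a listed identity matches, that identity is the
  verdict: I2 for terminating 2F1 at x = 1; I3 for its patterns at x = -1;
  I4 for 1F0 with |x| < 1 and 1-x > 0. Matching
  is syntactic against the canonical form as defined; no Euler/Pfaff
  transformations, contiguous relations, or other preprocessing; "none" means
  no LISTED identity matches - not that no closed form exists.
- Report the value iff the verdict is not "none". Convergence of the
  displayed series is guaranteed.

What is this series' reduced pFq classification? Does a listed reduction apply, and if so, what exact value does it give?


Prefactor \frac{2}{3}, argument \frac{2}{7}: 1F0 with upper {\frac{1}{5}} over lower {-}. Verdict (x = \frac{2}{7}): the I4 binomial reduction applies (the 1F0 binomial series: exponent -1/5, x = \frac{2}{7}). Sum: \frac{2}{3} \cdot \left(\frac{5}{7}\right)^{-\frac{1}{5}}.

The tell: t_0 = \frac{2}{3} here, and the two geometric factors (prefactor 2/3) combine into one argument.
Adjacent-term ratio: r(k) = \frac{2}{7} * (k+\frac{1}{5}) / [(k+1)] - rational; roots negated = parameters, x = \frac{2}{7}, C = \frac{2}{3}.
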